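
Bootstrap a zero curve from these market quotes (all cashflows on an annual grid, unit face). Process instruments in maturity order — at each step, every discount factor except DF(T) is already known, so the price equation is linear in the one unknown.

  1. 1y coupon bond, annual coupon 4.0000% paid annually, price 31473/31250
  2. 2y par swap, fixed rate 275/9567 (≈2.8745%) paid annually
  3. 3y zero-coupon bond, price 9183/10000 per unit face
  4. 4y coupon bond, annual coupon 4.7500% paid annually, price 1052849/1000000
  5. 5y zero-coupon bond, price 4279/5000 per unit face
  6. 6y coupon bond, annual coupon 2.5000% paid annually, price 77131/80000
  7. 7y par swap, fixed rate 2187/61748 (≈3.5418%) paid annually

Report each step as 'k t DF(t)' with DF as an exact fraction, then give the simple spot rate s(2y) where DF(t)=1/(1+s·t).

1 1 2421/2500
2 2 189/200
3 3 9183/10000
4 4 8767/10000
5 5 4279/5000
6 6 8293/10000
7 7 7813/10000
s(2y) = (1/(189/200) − 1)/(2) = 11/378 ≈ 2.9101%

step 1 [1y] bond c/1=1/25: DF=(31473/31250 − 1/25·(0))/(1+1/25) = 2421/2500 ≈ 0.968400
step 2 [2y] swap r/1=275/9567: DF=(1 − 275/9567·(0.968400))/(1+275/9567) = 189/200 ≈ 0.945000
step 3 [3y] zero: DF = P = 9183/10000 ≈ 0.918300
step 4 [4y] bond c/1=19/400: DF=(1052849/1000000 − 19/400·(0.968400+0.945000+0.918300))/(1+19/400) = 8767/10000 ≈ 0.876700
step 5 [5y] zero: DF = P = 4279/5000 ≈ 0.855800
step 6 [6y] bond c/1=1/40: DF=(77131/80000 − 1/40·(0.968400+0.945000+0.918300+0.876700+0.855800))/(1+1/40) = 8293/10000 ≈ 0.829300
step 7 [7y] swap r/1=2187/61748: DF=(1 − 2187/61748·(0.968400+0.945000+0.918300+0.876700+0.855800+0.829300))/(1+2187/61748) = 7813/10000 ≈ 0.781300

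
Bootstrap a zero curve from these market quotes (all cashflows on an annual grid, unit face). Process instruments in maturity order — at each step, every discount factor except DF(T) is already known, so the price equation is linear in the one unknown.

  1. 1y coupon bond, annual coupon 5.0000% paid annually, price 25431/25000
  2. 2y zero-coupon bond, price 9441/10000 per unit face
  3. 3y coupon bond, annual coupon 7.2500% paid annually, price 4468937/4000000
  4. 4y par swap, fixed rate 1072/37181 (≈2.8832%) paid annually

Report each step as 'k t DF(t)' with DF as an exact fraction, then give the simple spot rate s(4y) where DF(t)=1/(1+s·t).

1 1 1211/1250
2 2 9441/10000
3 3 2281/2500
4 4 558/625
s(4y) = (1/(558/625) − 1)/(4) = 67/2232 ≈ 3.0018%

step 1 [1y] bond c/1=1/20: DF=(25431/25000 − 1/20·(0))/(1+1/20) = 1211/1250 ≈ 0.968800
step 2 [2y] zero: DF = P = 9441/10000 ≈ 0.944100
step 3 [3y] bond c/1=29/400: DF=(4468937/4000000 − 29/400·(0.968800+0.944100))/(1+29/400) = 2281/2500 ≈ 0.912400
step 4 [4y] swap r/1=1072/37181: DF=(1 − 1072/37181·(0.968800+0.944100+0.912400))/(1+1072/37181) = 558/625 ≈ 0.892800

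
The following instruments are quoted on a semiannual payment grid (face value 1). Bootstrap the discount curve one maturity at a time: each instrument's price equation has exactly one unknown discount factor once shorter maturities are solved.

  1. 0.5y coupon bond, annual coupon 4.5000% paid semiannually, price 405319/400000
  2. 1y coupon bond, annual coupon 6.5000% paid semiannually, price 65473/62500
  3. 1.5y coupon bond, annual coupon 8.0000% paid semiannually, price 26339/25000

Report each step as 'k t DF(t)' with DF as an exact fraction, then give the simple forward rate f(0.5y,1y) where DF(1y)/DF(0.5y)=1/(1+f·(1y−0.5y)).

step 1 [0.5y] bond c/2=9/400: DF=(405319/400000 − 9/400·(0))/(1+9/400) = 991/1000 ≈ 0.991000
step 2 [1y] bond c/2=13/400: DF=(65473/62500 − 13/400·(0.991000))/(1+13/400) = 4917/5000 ≈ 0.983400
step 3 [1.5y] bond c/2=1/25: DF=(26339/25000 − 1/25·(0.991000+0.983400))/(1+1/25) = 9371/10000 ≈ 0.937100

1 1/2 991/1000
2 1 4917/5000
3 3/2 9371/10000
f(0.5y,1y) = ((991/1000)/(4917/5000) − 1)/(1/2) = 76/4917 ≈ 1.5457%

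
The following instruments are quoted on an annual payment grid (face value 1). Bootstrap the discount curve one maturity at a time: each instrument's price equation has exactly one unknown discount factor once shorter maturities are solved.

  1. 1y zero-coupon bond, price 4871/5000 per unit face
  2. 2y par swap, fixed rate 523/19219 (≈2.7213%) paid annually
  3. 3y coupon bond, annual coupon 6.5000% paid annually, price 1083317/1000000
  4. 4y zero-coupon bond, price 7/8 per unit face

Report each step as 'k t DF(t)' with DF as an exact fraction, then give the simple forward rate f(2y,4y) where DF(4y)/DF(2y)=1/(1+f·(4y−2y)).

step 1 [1y] zero: DF = P = 4871/5000 ≈ 0.974200
step 2 [2y] swap r/1=523/19219: DF=(1 − 523/19219·(0.974200))/(1+523/19219) = 9477/10000 ≈ 0.947700
step 3 [3y] bond c/1=13/200: DF=(1083317/1000000 − 13/200·(0.974200+0.947700))/(1+13/200) = 8999/10000 ≈ 0.899900
step 4 [4y] zero: DF = P = 7/8 ≈ 0.875000

1 1 4871/5000
2 2 9477/10000
3 3 8999/10000
4 4 7/8
f(2y,4y) = ((9477/10000)/(7/8) − 1)/(2) = 727/17500 ≈ 4.1543%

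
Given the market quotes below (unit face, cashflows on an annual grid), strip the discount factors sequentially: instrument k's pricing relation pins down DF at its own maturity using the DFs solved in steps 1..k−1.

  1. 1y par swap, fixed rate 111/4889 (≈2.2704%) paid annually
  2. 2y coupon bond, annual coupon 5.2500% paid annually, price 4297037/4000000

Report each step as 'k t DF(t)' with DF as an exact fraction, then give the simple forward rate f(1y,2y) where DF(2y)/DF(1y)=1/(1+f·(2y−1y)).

1 1 4889/5000
2 2 9719/10000
f(1y,2y) = ((4889/5000)/(9719/10000) − 1)/(1) = 59/9719 ≈ 0.6071%

step 1 [1y] swap r/1=111/4889: DF=(1 − 111/4889·(0))/(1+111/4889) = 4889/5000 ≈ 0.977800
step 2 [2y] bond c/1=21/400: DF=(4297037/4000000 − 21/400·(0.977800))/(1+21/400) = 9719/10000 ≈ 0.971900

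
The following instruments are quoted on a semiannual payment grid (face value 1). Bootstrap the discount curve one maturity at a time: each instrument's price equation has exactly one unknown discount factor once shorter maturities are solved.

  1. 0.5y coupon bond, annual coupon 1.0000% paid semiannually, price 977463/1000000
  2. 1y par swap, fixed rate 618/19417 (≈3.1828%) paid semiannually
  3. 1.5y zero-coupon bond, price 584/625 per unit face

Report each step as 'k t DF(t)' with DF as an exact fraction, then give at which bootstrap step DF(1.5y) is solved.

step 1 [0.5y] bond c/2=1/200: DF=(977463/1000000 − 1/200·(0))/(1+1/200) = 4863/5000 ≈ 0.972600
step 2 [1y] swap r/2=309/19417: DF=(1 − 309/19417·(0.972600))/(1+309/19417) = 9691/10000 ≈ 0.969100
step 3 [1.5y] zero: DF = P = 584/625 ≈ 0.934400

1 1/2 4863/5000
2 1 9691/10000
3 3/2 584/625
DF(1.5y) is solved at step 3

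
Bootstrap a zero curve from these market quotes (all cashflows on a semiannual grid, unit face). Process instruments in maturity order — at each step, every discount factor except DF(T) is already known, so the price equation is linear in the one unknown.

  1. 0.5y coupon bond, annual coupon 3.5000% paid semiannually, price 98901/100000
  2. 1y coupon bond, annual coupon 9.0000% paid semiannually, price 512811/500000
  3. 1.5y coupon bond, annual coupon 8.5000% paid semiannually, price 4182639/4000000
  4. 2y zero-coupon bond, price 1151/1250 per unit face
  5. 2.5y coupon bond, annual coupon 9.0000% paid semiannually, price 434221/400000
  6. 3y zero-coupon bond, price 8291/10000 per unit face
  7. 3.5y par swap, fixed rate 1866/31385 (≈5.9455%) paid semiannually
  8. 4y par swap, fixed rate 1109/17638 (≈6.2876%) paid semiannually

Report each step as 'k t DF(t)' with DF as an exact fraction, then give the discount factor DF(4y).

step 1 [0.5y] bond c/2=7/400: DF=(98901/100000 − 7/400·(0))/(1+7/400) = 243/250 ≈ 0.972000
step 2 [1y] bond c/2=9/200: DF=(512811/500000 − 9/200·(0.972000))/(1+9/200) = 2349/2500 ≈ 0.939600
step 3 [1.5y] bond c/2=17/400: DF=(4182639/4000000 − 17/400·(0.972000+0.939600))/(1+17/400) = 9251/10000 ≈ 0.925100
step 4 [2y] zero: DF = P = 1151/1250 ≈ 0.920800
step 5 [2.5y] bond c/2=9/200: DF=(434221/400000 − 9/200·(0.972000+0.939600+0.925100+0.920800))/(1+9/200) = 877/1000 ≈ 0.877000
step 6 [3y] zero: DF = P = 8291/10000 ≈ 0.829100
step 7 [3.5y] swap r/2=933/31385: DF=(1 − 933/31385·(0.972000+0.939600+0.925100+0.920800+0.877000+0.829100))/(1+933/31385) = 4067/5000 ≈ 0.813400
step 8 [4y] swap r/2=1109/35276: DF=(1 − 1109/35276·(0.972000+0.939600+0.925100+0.920800+0.877000+0.829100+0.813400))/(1+1109/35276) = 3891/5000 ≈ 0.778200

1 1/2 243/250
2 1 2349/2500
3 3/2 9251/10000
4 2 1151/1250
5 5/2 877/1000
6 3 8291/10000
7 7/2 4067/5000
8 4 3891/5000
DF(4y) = 3891/5000 ≈ 0.778200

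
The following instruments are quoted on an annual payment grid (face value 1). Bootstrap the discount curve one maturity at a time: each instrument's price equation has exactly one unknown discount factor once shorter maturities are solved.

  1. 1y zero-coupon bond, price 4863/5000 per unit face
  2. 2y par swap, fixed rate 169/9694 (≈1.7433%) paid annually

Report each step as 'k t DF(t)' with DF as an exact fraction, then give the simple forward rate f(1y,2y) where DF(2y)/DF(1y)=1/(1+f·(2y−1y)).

1 1 4863/5000
2 2 4831/5000
f(1y,2y) = ((4863/5000)/(4831/5000) − 1)/(1) = 32/4831 ≈ 0.6624%

step 1 [1y] zero: DF = P = 4863/5000 ≈ 0.972600
step 2 [2y] swap r/1=169/9694: DF=(1 − 169/9694·(0.972600))/(1+169/9694) = 4831/5000 ≈ 0.966200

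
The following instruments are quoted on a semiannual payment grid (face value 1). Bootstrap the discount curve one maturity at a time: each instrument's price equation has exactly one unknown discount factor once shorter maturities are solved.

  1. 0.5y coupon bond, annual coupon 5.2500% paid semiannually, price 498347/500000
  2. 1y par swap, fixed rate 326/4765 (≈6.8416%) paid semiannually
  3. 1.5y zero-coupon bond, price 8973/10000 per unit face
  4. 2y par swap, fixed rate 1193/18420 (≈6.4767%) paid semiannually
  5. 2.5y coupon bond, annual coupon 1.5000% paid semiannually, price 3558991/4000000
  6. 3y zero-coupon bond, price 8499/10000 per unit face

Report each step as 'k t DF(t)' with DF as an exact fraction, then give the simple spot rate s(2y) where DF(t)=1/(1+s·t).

step 1 [0.5y] bond c/2=21/800: DF=(498347/500000 − 21/800·(0))/(1+21/800) = 607/625 ≈ 0.971200
step 2 [1y] swap r/2=163/4765: DF=(1 − 163/4765·(0.971200))/(1+163/4765) = 2337/2500 ≈ 0.934800
step 3 [1.5y] zero: DF = P = 8973/10000 ≈ 0.897300
step 4 [2y] swap r/2=1193/36840: DF=(1 − 1193/36840·(0.971200+0.934800+0.897300))/(1+1193/36840) = 8807/10000 ≈ 0.880700
step 5 [2.5y] bond c/2=3/400: DF=(3558991/4000000 − 3/400·(0.971200+0.934800+0.897300+0.880700))/(1+3/400) = 8557/10000 ≈ 0.855700
step 6 [3y] zero: DF = P = 8499/10000 ≈ 0.849900

1 1/2 607/625
2 1 2337/2500
3 3/2 8973/10000
4 2 8807/10000
5 5/2 8557/10000
6 3 8499/10000
s(2y) = (1/(8807/10000) − 1)/(2) = 1193/17614 ≈ 6.7730%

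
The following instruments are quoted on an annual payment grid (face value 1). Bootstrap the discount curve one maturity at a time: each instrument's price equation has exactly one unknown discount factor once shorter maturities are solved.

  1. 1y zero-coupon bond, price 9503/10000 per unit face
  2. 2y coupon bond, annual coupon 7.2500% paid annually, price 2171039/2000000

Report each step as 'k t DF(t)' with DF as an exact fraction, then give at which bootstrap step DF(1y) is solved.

step 1 [1y] zero: DF = P = 9503/10000 ≈ 0.950300
step 2 [2y] bond c/1=29/400: DF=(2171039/2000000 − 29/400·(0.950300))/(1+29/400) = 9479/10000 ≈ 0.947900

1 1 9503/10000
2 2 9479/10000
DF(1y) is solved at step 1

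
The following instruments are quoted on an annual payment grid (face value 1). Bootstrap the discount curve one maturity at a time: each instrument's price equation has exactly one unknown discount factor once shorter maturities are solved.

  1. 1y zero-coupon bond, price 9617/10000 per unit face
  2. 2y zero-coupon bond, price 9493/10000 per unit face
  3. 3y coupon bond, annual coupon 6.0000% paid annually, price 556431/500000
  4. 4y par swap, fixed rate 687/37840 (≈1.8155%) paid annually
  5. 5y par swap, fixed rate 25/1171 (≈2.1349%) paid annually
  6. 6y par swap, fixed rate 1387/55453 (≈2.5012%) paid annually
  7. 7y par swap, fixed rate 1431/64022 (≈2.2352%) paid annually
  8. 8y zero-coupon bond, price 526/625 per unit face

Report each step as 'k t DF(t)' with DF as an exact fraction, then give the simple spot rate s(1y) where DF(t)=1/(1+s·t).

1 1 9617/10000
2 2 9493/10000
3 3 9417/10000
4 4 9313/10000
5 5 9/10
6 6 8613/10000
7 7 8569/10000
8 8 526/625
s(1y) = (1/(9617/10000) − 1)/(1) = 383/9617 ≈ 3.9825%

step 1 [1y] zero: DF = P = 9617/10000 ≈ 0.961700
step 2 [2y] zero: DF = P = 9493/10000 ≈ 0.949300
step 3 [3y] bond c/1=3/50: DF=(556431/500000 − 3/50·(0.961700+0.949300))/(1+3/50) = 9417/10000 ≈ 0.941700
step 4 [4y] swap r/1=687/37840: DF=(1 − 687/37840·(0.961700+0.949300+0.941700))/(1+687/37840) = 9313/10000 ≈ 0.931300
step 5 [5y] swap r/1=25/1171: DF=(1 − 25/1171·(0.961700+0.949300+0.941700+0.931300))/(1+25/1171) = 9/10 ≈ 0.900000
step 6 [6y] swap r/1=1387/55453: DF=(1 − 1387/55453·(0.961700+0.949300+0.941700+0.931300+0.900000))/(1+1387/55453) = 8613/10000 ≈ 0.861300
step 7 [7y] swap r/1=1431/64022: DF=(1 − 1431/64022·(0.961700+0.949300+0.941700+0.931300+0.900000+0.861300))/(1+1431/64022) = 8569/10000 ≈ 0.856900
step 8 [8y] zero: DF = P = 526/625 ≈ 0.841600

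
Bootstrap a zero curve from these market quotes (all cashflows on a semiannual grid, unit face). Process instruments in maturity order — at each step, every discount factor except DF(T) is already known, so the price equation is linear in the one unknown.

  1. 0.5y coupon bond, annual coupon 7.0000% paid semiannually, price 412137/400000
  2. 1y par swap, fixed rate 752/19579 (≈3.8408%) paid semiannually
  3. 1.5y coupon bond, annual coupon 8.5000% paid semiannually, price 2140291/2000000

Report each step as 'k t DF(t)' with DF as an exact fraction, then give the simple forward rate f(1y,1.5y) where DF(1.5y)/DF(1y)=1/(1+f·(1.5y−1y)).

step 1 [0.5y] bond c/2=7/200: DF=(412137/400000 − 7/200·(0))/(1+7/200) = 1991/2000 ≈ 0.995500
step 2 [1y] swap r/2=376/19579: DF=(1 − 376/19579·(0.995500))/(1+376/19579) = 1203/1250 ≈ 0.962400
step 3 [1.5y] bond c/2=17/400: DF=(2140291/2000000 − 17/400·(0.995500+0.962400))/(1+17/400) = 9467/10000 ≈ 0.946700

1 1/2 1991/2000
2 1 1203/1250
3 3/2 9467/10000
f(1y,1.5y) = ((1203/1250)/(9467/10000) − 1)/(1/2) = 314/9467 ≈ 3.3168%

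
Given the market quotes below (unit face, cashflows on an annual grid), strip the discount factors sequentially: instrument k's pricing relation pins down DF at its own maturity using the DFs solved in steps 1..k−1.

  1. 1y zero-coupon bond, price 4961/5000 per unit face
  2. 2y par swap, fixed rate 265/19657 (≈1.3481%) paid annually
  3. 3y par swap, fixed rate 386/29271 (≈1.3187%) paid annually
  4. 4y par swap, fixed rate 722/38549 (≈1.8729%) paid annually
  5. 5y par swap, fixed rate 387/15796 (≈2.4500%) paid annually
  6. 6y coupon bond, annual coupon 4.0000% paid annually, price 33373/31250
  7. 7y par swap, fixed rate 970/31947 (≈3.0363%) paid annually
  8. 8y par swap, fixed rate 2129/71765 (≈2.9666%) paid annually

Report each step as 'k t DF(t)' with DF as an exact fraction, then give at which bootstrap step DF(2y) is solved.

step 1 [1y] zero: DF = P = 4961/5000 ≈ 0.992200
step 2 [2y] swap r/1=265/19657: DF=(1 − 265/19657·(0.992200))/(1+265/19657) = 1947/2000 ≈ 0.973500
step 3 [3y] swap r/1=386/29271: DF=(1 − 386/29271·(0.992200+0.973500))/(1+386/29271) = 4807/5000 ≈ 0.961400
step 4 [4y] swap r/1=722/38549: DF=(1 − 722/38549·(0.992200+0.973500+0.961400))/(1+722/38549) = 4639/5000 ≈ 0.927800
step 5 [5y] swap r/1=387/15796: DF=(1 − 387/15796·(0.992200+0.973500+0.961400+0.927800))/(1+387/15796) = 8839/10000 ≈ 0.883900
step 6 [6y] bond c/1=1/25: DF=(33373/31250 − 1/25·(0.992200+0.973500+0.961400+0.927800+0.883900))/(1+1/25) = 4223/5000 ≈ 0.844600
step 7 [7y] swap r/1=970/31947: DF=(1 − 970/31947·(0.992200+0.973500+0.961400+0.927800+0.883900+0.844600))/(1+970/31947) = 403/500 ≈ 0.806000
step 8 [8y] swap r/1=2129/71765: DF=(1 − 2129/71765·(0.992200+0.973500+0.961400+0.927800+0.883900+0.844600+0.806000))/(1+2129/71765) = 7871/10000 ≈ 0.787100

1 1 4961/5000
2 2 1947/2000
3 3 4807/5000
4 4 4639/5000
5 5 8839/10000
6 6 4223/5000
7 7 403/500
8 8 7871/10000
DF(2y) is solved at step 2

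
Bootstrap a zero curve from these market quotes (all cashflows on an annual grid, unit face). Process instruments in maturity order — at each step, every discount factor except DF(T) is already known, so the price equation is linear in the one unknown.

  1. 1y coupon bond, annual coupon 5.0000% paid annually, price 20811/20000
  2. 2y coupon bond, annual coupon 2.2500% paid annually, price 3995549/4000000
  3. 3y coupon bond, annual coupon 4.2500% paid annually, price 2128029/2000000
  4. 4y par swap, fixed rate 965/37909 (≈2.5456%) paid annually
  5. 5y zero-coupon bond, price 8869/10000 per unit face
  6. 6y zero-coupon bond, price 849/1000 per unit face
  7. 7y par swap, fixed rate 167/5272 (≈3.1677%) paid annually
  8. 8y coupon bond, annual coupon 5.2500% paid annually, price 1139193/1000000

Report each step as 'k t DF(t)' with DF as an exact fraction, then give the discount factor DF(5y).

1 1 991/1000
2 2 9551/10000
3 3 9413/10000
4 4 1807/2000
5 5 8869/10000
6 6 849/1000
7 7 1999/2500
8 8 1917/2500
DF(5y) = 8869/10000 ≈ 0.886900

step 1 [1y] bond c/1=1/20: DF=(20811/20000 − 1/20·(0))/(1+1/20) = 991/1000 ≈ 0.991000
step 2 [2y] bond c/1=9/400: DF=(3995549/4000000 − 9/400·(0.991000))/(1+9/400) = 9551/10000 ≈ 0.955100
step 3 [3y] bond c/1=17/400: DF=(2128029/2000000 − 17/400·(0.991000+0.955100))/(1+17/400) = 9413/10000 ≈ 0.941300
step 4 [4y] swap r/1=965/37909: DF=(1 − 965/37909·(0.991000+0.955100+0.941300))/(1+965/37909) = 1807/2000 ≈ 0.903500
step 5 [5y] zero: DF = P = 8869/10000 ≈ 0.886900
step 6 [6y] zero: DF = P = 849/1000 ≈ 0.849000
step 7 [7y] swap r/1=167/5272: DF=(1 − 167/5272·(0.991000+0.955100+0.941300+0.903500+0.886900+0.849000))/(1+167/5272) = 1999/2500 ≈ 0.799600
step 8 [8y] bond c/1=21/400: DF=(1139193/1000000 − 21/400·(0.991000+0.955100+0.941300+0.903500+0.886900+0.849000+0.799600))/(1+21/400) = 1917/2500 ≈ 0.766800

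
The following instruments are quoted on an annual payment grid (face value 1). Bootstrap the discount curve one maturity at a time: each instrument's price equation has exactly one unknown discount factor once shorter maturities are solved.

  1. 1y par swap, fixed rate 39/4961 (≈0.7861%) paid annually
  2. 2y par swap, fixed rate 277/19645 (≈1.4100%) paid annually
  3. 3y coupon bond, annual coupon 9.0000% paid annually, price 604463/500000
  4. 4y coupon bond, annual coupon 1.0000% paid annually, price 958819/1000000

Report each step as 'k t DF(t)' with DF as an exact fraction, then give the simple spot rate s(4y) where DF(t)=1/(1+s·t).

1 1 4961/5000
2 2 9723/10000
3 3 9469/10000
4 4 1841/2000
s(4y) = (1/(1841/2000) − 1)/(4) = 159/7364 ≈ 2.1592%

step 1 [1y] swap r/1=39/4961: DF=(1 − 39/4961·(0))/(1+39/4961) = 4961/5000 ≈ 0.992200
step 2 [2y] swap r/1=277/19645: DF=(1 − 277/19645·(0.992200))/(1+277/19645) = 9723/10000 ≈ 0.972300
step 3 [3y] bond c/1=9/100: DF=(604463/500000 − 9/100·(0.992200+0.972300))/(1+9/100) = 9469/10000 ≈ 0.946900
step 4 [4y] bond c/1=1/100: DF=(958819/1000000 − 1/100·(0.992200+0.972300+0.946900))/(1+1/100) = 1841/2000 ≈ 0.920500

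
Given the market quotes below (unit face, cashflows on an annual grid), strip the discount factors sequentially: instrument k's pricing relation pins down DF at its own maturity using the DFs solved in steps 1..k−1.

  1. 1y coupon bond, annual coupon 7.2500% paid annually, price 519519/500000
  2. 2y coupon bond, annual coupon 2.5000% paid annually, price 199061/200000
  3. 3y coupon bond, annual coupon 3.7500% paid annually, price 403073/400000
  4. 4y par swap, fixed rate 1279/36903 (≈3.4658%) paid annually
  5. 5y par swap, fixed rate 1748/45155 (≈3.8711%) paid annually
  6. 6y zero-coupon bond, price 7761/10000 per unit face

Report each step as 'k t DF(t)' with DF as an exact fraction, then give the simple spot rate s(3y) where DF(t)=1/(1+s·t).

step 1 [1y] bond c/1=29/400: DF=(519519/500000 − 29/400·(0))/(1+29/400) = 1211/1250 ≈ 0.968800
step 2 [2y] bond c/1=1/40: DF=(199061/200000 − 1/40·(0.968800))/(1+1/40) = 4737/5000 ≈ 0.947400
step 3 [3y] bond c/1=3/80: DF=(403073/400000 − 3/80·(0.968800+0.947400))/(1+3/80) = 451/500 ≈ 0.902000
step 4 [4y] swap r/1=1279/36903: DF=(1 − 1279/36903·(0.968800+0.947400+0.902000))/(1+1279/36903) = 8721/10000 ≈ 0.872100
step 5 [5y] swap r/1=1748/45155: DF=(1 − 1748/45155·(0.968800+0.947400+0.902000+0.872100))/(1+1748/45155) = 2063/2500 ≈ 0.825200
step 6 [6y] zero: DF = P = 7761/10000 ≈ 0.776100

1 1 1211/1250
2 2 4737/5000
3 3 451/500
4 4 8721/10000
5 5 2063/2500
6 6 7761/10000
s(3y) = (1/(451/500) − 1)/(3) = 49/1353 ≈ 3.6216%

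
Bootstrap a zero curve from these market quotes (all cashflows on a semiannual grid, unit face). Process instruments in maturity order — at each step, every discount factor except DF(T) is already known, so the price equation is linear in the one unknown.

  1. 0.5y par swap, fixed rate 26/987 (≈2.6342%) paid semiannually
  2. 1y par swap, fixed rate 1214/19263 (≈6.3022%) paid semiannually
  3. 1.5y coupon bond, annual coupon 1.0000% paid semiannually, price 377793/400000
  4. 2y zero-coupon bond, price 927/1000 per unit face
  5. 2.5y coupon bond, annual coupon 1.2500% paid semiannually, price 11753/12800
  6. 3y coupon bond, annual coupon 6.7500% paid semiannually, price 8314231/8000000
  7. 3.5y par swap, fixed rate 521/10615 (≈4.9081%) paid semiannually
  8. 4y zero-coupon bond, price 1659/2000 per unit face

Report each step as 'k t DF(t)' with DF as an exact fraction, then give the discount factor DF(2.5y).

step 1 [0.5y] swap r/2=13/987: DF=(1 − 13/987·(0))/(1+13/987) = 987/1000 ≈ 0.987000
step 2 [1y] swap r/2=607/19263: DF=(1 − 607/19263·(0.987000))/(1+607/19263) = 9393/10000 ≈ 0.939300
step 3 [1.5y] bond c/2=1/200: DF=(377793/400000 − 1/200·(0.987000+0.939300))/(1+1/200) = 4651/5000 ≈ 0.930200
step 4 [2y] zero: DF = P = 927/1000 ≈ 0.927000
step 5 [2.5y] bond c/2=1/160: DF=(11753/12800 − 1/160·(0.987000+0.939300+0.930200+0.927000))/(1+1/160) = 889/1000 ≈ 0.889000
step 6 [3y] bond c/2=27/800: DF=(8314231/8000000 − 27/800·(0.987000+0.939300+0.930200+0.927000+0.889000))/(1+27/800) = 533/625 ≈ 0.852800
step 7 [3.5y] swap r/2=521/21230: DF=(1 − 521/21230·(0.987000+0.939300+0.930200+0.927000+0.889000+0.852800))/(1+521/21230) = 8437/10000 ≈ 0.843700
step 8 [4y] zero: DF = P = 1659/2000 ≈ 0.829500

1 1/2 987/1000
2 1 9393/10000
3 3/2 4651/5000
4 2 927/1000
5 5/2 889/1000
6 3 533/625
7 7/2 8437/10000
8 4 1659/2000
DF(2.5y) = 889/1000 ≈ 0.889000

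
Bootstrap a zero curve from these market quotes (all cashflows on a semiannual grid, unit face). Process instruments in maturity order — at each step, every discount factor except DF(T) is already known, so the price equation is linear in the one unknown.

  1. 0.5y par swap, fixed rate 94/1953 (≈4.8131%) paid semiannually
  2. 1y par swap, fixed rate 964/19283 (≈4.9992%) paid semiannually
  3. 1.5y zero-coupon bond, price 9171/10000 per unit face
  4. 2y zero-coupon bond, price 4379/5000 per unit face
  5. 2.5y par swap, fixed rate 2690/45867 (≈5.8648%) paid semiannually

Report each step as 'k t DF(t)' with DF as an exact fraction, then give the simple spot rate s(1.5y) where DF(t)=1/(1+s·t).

step 1 [0.5y] swap r/2=47/1953: DF=(1 − 47/1953·(0))/(1+47/1953) = 1953/2000 ≈ 0.976500
step 2 [1y] swap r/2=482/19283: DF=(1 − 482/19283·(0.976500))/(1+482/19283) = 4759/5000 ≈ 0.951800
step 3 [1.5y] zero: DF = P = 9171/10000 ≈ 0.917100
step 4 [2y] zero: DF = P = 4379/5000 ≈ 0.875800
step 5 [2.5y] swap r/2=1345/45867: DF=(1 − 1345/45867·(0.976500+0.951800+0.917100+0.875800))/(1+1345/45867) = 1731/2000 ≈ 0.865500

1 1/2 1953/2000
2 1 4759/5000
3 3/2 9171/10000
4 2 4379/5000
5 5/2 1731/2000
s(1.5y) = (1/(9171/10000) − 1)/(3/2) = 1658/27513 ≈ 6.0262%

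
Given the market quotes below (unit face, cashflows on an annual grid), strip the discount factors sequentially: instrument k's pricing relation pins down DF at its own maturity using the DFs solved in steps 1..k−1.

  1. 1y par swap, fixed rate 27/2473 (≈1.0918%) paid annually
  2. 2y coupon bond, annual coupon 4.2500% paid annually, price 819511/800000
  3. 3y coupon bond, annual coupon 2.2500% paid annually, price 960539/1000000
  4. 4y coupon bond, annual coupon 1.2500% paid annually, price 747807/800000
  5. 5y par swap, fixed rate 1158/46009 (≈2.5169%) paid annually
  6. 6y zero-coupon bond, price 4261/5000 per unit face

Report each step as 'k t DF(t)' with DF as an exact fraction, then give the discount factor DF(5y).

1 1 2473/2500
2 2 9423/10000
3 3 8969/10000
4 4 8883/10000
5 5 4421/5000
6 6 4261/5000
DF(5y) = 4421/5000 ≈ 0.884200

step 1 [1y] swap r/1=27/2473: DF=(1 − 27/2473·(0))/(1+27/2473) = 2473/2500 ≈ 0.989200
step 2 [2y] bond c/1=17/400: DF=(819511/800000 − 17/400·(0.989200))/(1+17/400) = 9423/10000 ≈ 0.942300
step 3 [3y] bond c/1=9/400: DF=(960539/1000000 − 9/400·(0.989200+0.942300))/(1+9/400) = 8969/10000 ≈ 0.896900
step 4 [4y] bond c/1=1/80: DF=(747807/800000 − 1/80·(0.989200+0.942300+0.896900))/(1+1/80) = 8883/10000 ≈ 0.888300
step 5 [5y] swap r/1=1158/46009: DF=(1 − 1158/46009·(0.989200+0.942300+0.896900+0.888300))/(1+1158/46009) = 4421/5000 ≈ 0.884200
step 6 [6y] zero: DF = P = 4261/5000 ≈ 0.852200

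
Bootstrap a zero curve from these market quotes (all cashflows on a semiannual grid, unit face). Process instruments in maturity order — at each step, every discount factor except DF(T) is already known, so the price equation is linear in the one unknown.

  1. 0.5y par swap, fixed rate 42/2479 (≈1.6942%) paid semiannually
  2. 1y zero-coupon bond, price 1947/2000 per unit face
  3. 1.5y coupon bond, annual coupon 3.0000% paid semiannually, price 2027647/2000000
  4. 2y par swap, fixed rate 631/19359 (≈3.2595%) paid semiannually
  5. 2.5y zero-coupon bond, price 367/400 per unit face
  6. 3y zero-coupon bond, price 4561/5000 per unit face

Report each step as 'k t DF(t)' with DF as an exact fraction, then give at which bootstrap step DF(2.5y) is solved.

1 1/2 2479/2500
2 1 1947/2000
3 3/2 4849/5000
4 2 9369/10000
5 5/2 367/400
6 3 4561/5000
DF(2.5y) is solved at step 5

step 1 [0.5y] swap r/2=21/2479: DF=(1 − 21/2479·(0))/(1+21/2479) = 2479/2500 ≈ 0.991600
step 2 [1y] zero: DF = P = 1947/2000 ≈ 0.973500
step 3 [1.5y] bond c/2=3/200: DF=(2027647/2000000 − 3/200·(0.991600+0.973500))/(1+3/200) = 4849/5000 ≈ 0.969800
step 4 [2y] swap r/2=631/38718: DF=(1 − 631/38718·(0.991600+0.973500+0.969800))/(1+631/38718) = 9369/10000 ≈ 0.936900
step 5 [2.5y] zero: DF = P = 367/400 ≈ 0.917500
step 6 [3y] zero: DF = P = 4561/5000 ≈ 0.912200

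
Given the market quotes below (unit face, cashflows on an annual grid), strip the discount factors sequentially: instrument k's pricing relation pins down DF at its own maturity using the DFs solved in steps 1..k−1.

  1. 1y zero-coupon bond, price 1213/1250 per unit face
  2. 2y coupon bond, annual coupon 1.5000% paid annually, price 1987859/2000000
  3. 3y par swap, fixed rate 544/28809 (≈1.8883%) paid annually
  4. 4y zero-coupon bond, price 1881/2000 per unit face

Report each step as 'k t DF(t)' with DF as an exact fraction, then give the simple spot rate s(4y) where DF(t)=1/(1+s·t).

step 1 [1y] zero: DF = P = 1213/1250 ≈ 0.970400
step 2 [2y] bond c/1=3/200: DF=(1987859/2000000 − 3/200·(0.970400))/(1+3/200) = 9649/10000 ≈ 0.964900
step 3 [3y] swap r/1=544/28809: DF=(1 − 544/28809·(0.970400+0.964900))/(1+544/28809) = 591/625 ≈ 0.945600
step 4 [4y] zero: DF = P = 1881/2000 ≈ 0.940500

1 1 1213/1250
2 2 9649/10000
3 3 591/625
4 4 1881/2000
s(4y) = (1/(1881/2000) − 1)/(4) = 119/7524 ≈ 1.5816%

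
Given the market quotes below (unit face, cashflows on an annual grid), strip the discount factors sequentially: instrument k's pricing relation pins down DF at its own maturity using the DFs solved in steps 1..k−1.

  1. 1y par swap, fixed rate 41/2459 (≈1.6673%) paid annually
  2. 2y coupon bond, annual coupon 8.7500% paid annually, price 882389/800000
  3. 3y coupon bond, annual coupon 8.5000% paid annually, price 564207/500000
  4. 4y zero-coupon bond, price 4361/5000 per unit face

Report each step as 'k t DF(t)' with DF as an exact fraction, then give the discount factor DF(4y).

1 1 2459/2500
2 2 9351/10000
3 3 8897/10000
4 4 4361/5000
DF(4y) = 4361/5000 ≈ 0.872200

step 1 [1y] swap r/1=41/2459: DF=(1 − 41/2459·(0))/(1+41/2459) = 2459/2500 ≈ 0.983600
step 2 [2y] bond c/1=7/80: DF=(882389/800000 − 7/80·(0.983600))/(1+7/80) = 9351/10000 ≈ 0.935100
step 3 [3y] bond c/1=17/200: DF=(564207/500000 − 17/200·(0.983600+0.935100))/(1+17/200) = 8897/10000 ≈ 0.889700
step 4 [4y] zero: DF = P = 4361/5000 ≈ 0.872200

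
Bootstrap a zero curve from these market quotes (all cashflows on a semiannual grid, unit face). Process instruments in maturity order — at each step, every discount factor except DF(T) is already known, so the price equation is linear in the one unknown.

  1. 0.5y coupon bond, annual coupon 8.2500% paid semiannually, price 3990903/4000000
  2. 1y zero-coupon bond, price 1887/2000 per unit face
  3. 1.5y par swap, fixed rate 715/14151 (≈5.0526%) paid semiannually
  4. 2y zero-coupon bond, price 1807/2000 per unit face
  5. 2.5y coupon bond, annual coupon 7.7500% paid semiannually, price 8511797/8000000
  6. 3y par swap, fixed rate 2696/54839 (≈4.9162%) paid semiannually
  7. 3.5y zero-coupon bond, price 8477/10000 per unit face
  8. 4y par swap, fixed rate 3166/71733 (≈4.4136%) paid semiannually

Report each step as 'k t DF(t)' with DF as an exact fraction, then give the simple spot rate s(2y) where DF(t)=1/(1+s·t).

step 1 [0.5y] bond c/2=33/800: DF=(3990903/4000000 − 33/800·(0))/(1+33/800) = 4791/5000 ≈ 0.958200
step 2 [1y] zero: DF = P = 1887/2000 ≈ 0.943500
step 3 [1.5y] swap r/2=715/28302: DF=(1 − 715/28302·(0.958200+0.943500))/(1+715/28302) = 1857/2000 ≈ 0.928500
step 4 [2y] zero: DF = P = 1807/2000 ≈ 0.903500
step 5 [2.5y] bond c/2=31/800: DF=(8511797/8000000 − 31/800·(0.958200+0.943500+0.928500+0.903500))/(1+31/800) = 177/200 ≈ 0.885000
step 6 [3y] swap r/2=1348/54839: DF=(1 − 1348/54839·(0.958200+0.943500+0.928500+0.903500+0.885000))/(1+1348/54839) = 2163/2500 ≈ 0.865200
step 7 [3.5y] zero: DF = P = 8477/10000 ≈ 0.847700
step 8 [4y] swap r/2=1583/71733: DF=(1 − 1583/71733·(0.958200+0.943500+0.928500+0.903500+0.885000+0.865200+0.847700))/(1+1583/71733) = 8417/10000 ≈ 0.841700

1 1/2 4791/5000
2 1 1887/2000
3 3/2 1857/2000
4 2 1807/2000
5 5/2 177/200
6 3 2163/2500
7 7/2 8477/10000
8 4 8417/10000
s(2y) = (1/(1807/2000) − 1)/(2) = 193/3614 ≈ 5.3403%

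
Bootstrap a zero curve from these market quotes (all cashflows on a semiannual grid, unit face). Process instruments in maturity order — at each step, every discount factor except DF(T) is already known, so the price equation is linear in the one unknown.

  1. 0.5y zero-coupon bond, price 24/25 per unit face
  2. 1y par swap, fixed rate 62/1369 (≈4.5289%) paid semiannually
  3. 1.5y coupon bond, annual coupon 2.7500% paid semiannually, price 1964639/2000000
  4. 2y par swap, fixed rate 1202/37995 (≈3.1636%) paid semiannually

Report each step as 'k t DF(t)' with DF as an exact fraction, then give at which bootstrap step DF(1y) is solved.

1 1/2 24/25
2 1 4783/5000
3 3/2 943/1000
4 2 9399/10000
DF(1y) is solved at step 2

step 1 [0.5y] zero: DF = P = 24/25 ≈ 0.960000
step 2 [1y] swap r/2=31/1369: DF=(1 − 31/1369·(0.960000))/(1+31/1369) = 4783/5000 ≈ 0.956600
step 3 [1.5y] bond c/2=11/800: DF=(1964639/2000000 − 11/800·(0.960000+0.956600))/(1+11/800) = 943/1000 ≈ 0.943000
step 4 [2y] swap r/2=601/37995: DF=(1 − 601/37995·(0.960000+0.956600+0.943000))/(1+601/37995) = 9399/10000 ≈ 0.939900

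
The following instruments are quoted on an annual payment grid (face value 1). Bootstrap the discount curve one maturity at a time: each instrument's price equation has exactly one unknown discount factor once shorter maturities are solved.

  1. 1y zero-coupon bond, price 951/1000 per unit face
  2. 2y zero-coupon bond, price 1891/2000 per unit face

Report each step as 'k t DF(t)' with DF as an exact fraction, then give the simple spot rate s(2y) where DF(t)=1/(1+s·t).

step 1 [1y] zero: DF = P = 951/1000 ≈ 0.951000
step 2 [2y] zero: DF = P = 1891/2000 ≈ 0.945500

1 1 951/1000
2 2 1891/2000
s(2y) = (1/(1891/2000) − 1)/(2) = 109/3782 ≈ 2.8821%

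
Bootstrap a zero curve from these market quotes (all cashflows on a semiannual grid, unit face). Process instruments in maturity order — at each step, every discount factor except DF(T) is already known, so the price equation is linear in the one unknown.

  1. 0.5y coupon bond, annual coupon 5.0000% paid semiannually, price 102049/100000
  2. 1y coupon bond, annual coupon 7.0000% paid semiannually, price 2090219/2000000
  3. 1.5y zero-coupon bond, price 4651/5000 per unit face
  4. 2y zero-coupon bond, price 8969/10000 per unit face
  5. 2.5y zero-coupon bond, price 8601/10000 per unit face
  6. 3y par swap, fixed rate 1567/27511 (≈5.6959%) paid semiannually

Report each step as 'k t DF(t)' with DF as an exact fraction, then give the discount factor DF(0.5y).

1 1/2 2489/2500
2 1 9761/10000
3 3/2 4651/5000
4 2 8969/10000
5 5/2 8601/10000
6 3 8433/10000
DF(0.5y) = 2489/2500 ≈ 0.995600

step 1 [0.5y] bond c/2=1/40: DF=(102049/100000 − 1/40·(0))/(1+1/40) = 2489/2500 ≈ 0.995600
step 2 [1y] bond c/2=7/200: DF=(2090219/2000000 − 7/200·(0.995600))/(1+7/200) = 9761/10000 ≈ 0.976100
step 3 [1.5y] zero: DF = P = 4651/5000 ≈ 0.930200
step 4 [2y] zero: DF = P = 8969/10000 ≈ 0.896900
step 5 [2.5y] zero: DF = P = 8601/10000 ≈ 0.860100
step 6 [3y] swap r/2=1567/55022: DF=(1 − 1567/55022·(0.995600+0.976100+0.930200+0.896900+0.860100))/(1+1567/55022) = 8433/10000 ≈ 0.843300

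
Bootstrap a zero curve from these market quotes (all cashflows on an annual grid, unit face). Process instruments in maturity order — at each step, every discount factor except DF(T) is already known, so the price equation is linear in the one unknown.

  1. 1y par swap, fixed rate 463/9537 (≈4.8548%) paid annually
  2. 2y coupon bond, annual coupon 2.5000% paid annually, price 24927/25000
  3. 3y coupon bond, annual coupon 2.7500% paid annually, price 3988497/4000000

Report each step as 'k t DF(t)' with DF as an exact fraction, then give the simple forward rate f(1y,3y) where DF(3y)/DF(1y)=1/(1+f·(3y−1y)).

1 1 9537/10000
2 2 1899/2000
3 3 1839/2000
f(1y,3y) = ((9537/10000)/(1839/2000) − 1)/(2) = 57/3065 ≈ 1.8597%

step 1 [1y] swap r/1=463/9537: DF=(1 − 463/9537·(0))/(1+463/9537) = 9537/10000 ≈ 0.953700
step 2 [2y] bond c/1=1/40: DF=(24927/25000 − 1/40·(0.953700))/(1+1/40) = 1899/2000 ≈ 0.949500
step 3 [3y] bond c/1=11/400: DF=(3988497/4000000 − 11/400·(0.953700+0.949500))/(1+11/400) = 1839/2000 ≈ 0.919500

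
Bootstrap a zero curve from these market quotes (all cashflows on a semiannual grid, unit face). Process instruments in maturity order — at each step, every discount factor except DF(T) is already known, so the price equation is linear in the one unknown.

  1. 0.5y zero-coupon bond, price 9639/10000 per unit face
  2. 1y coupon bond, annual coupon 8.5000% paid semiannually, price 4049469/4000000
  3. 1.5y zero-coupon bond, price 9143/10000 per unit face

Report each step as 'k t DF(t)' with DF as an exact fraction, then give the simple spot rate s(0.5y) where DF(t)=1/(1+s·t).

1 1/2 9639/10000
2 1 4659/5000
3 3/2 9143/10000
s(0.5y) = (1/(9639/10000) − 1)/(1/2) = 722/9639 ≈ 7.4904%

step 1 [0.5y] zero: DF = P = 9639/10000 ≈ 0.963900
step 2 [1y] bond c/2=17/400: DF=(4049469/4000000 − 17/400·(0.963900))/(1+17/400) = 4659/5000 ≈ 0.931800
step 3 [1.5y] zero: DF = P = 9143/10000 ≈ 0.914300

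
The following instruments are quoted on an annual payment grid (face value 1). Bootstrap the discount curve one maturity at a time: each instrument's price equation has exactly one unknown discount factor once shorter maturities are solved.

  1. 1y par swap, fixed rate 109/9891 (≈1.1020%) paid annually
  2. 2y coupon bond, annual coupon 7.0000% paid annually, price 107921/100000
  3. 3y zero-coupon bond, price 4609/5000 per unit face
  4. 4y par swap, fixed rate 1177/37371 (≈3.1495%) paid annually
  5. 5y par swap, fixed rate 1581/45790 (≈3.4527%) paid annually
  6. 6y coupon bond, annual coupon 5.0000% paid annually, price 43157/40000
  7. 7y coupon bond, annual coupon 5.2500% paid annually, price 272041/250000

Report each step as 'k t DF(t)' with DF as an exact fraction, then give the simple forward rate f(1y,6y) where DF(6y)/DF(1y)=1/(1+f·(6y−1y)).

1 1 9891/10000
2 2 9439/10000
3 3 4609/5000
4 4 8823/10000
5 5 8419/10000
6 6 1619/2000
7 7 7651/10000
f(1y,6y) = ((9891/10000)/(1619/2000) − 1)/(5) = 1796/40475 ≈ 4.4373%

step 1 [1y] swap r/1=109/9891: DF=(1 − 109/9891·(0))/(1+109/9891) = 9891/10000 ≈ 0.989100
step 2 [2y] bond c/1=7/100: DF=(107921/100000 − 7/100·(0.989100))/(1+7/100) = 9439/10000 ≈ 0.943900
step 3 [3y] zero: DF = P = 4609/5000 ≈ 0.921800
step 4 [4y] swap r/1=1177/37371: DF=(1 − 1177/37371·(0.989100+0.943900+0.921800))/(1+1177/37371) = 8823/10000 ≈ 0.882300
step 5 [5y] swap r/1=1581/45790: DF=(1 − 1581/45790·(0.989100+0.943900+0.921800+0.882300))/(1+1581/45790) = 8419/10000 ≈ 0.841900
step 6 [6y] bond c/1=1/20: DF=(43157/40000 − 1/20·(0.989100+0.943900+0.921800+0.882300+0.841900))/(1+1/20) = 1619/2000 ≈ 0.809500
step 7 [7y] bond c/1=21/400: DF=(272041/250000 − 21/400·(0.989100+0.943900+0.921800+0.882300+0.841900+0.809500))/(1+21/400) = 7651/10000 ≈ 0.765100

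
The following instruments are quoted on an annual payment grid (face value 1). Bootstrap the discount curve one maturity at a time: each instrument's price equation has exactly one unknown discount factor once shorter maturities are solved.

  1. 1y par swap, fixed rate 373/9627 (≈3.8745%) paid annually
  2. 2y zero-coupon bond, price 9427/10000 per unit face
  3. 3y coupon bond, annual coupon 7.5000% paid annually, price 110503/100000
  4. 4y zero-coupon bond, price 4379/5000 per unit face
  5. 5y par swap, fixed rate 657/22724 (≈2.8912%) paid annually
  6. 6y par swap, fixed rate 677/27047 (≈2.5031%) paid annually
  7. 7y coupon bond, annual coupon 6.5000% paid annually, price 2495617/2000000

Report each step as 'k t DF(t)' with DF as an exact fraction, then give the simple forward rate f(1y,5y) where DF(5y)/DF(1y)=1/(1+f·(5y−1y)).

1 1 9627/10000
2 2 9427/10000
3 3 179/200
4 4 4379/5000
5 5 4343/5000
6 6 4323/5000
7 7 1683/2000
f(1y,5y) = ((9627/10000)/(4343/5000) − 1)/(4) = 941/34744 ≈ 2.7084%

step 1 [1y] swap r/1=373/9627: DF=(1 − 373/9627·(0))/(1+373/9627) = 9627/10000 ≈ 0.962700
step 2 [2y] zero: DF = P = 9427/10000 ≈ 0.942700
step 3 [3y] bond c/1=3/40: DF=(110503/100000 − 3/40·(0.962700+0.942700))/(1+3/40) = 179/200 ≈ 0.895000
step 4 [4y] zero: DF = P = 4379/5000 ≈ 0.875800
step 5 [5y] swap r/1=657/22724: DF=(1 − 657/22724·(0.962700+0.942700+0.895000+0.875800))/(1+657/22724) = 4343/5000 ≈ 0.868600
step 6 [6y] swap r/1=677/27047: DF=(1 − 677/27047·(0.962700+0.942700+0.895000+0.875800+0.868600))/(1+677/27047) = 4323/5000 ≈ 0.864600
step 7 [7y] bond c/1=13/200: DF=(2495617/2000000 − 13/200·(0.962700+0.942700+0.895000+0.875800+0.868600+0.864600))/(1+13/200) = 1683/2000 ≈ 0.841500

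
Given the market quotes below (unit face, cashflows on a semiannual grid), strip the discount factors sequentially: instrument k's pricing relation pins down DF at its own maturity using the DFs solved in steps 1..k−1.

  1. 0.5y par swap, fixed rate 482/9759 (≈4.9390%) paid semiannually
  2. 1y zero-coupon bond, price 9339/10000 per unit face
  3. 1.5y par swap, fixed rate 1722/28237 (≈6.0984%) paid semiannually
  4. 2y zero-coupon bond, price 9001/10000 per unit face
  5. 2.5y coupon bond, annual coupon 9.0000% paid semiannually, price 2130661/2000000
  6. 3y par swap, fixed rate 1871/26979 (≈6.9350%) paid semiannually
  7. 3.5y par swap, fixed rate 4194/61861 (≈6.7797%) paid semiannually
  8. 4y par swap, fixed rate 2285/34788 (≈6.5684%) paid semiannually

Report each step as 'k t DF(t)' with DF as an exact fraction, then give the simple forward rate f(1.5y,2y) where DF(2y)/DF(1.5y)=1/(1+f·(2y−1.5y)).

1 1/2 9759/10000
2 1 9339/10000
3 3/2 9139/10000
4 2 9001/10000
5 5/2 8591/10000
6 3 8129/10000
7 7/2 7903/10000
8 4 1543/2000
f(1.5y,2y) = ((9139/10000)/(9001/10000) − 1)/(1/2) = 276/9001 ≈ 3.0663%

step 1 [0.5y] swap r/2=241/9759: DF=(1 − 241/9759·(0))/(1+241/9759) = 9759/10000 ≈ 0.975900
step 2 [1y] zero: DF = P = 9339/10000 ≈ 0.933900
step 3 [1.5y] swap r/2=861/28237: DF=(1 − 861/28237·(0.975900+0.933900))/(1+861/28237) = 9139/10000 ≈ 0.913900
step 4 [2y] zero: DF = P = 9001/10000 ≈ 0.900100
step 5 [2.5y] bond c/2=9/200: DF=(2130661/2000000 − 9/200·(0.975900+0.933900+0.913900+0.900100))/(1+9/200) = 8591/10000 ≈ 0.859100
step 6 [3y] swap r/2=1871/53958: DF=(1 − 1871/53958·(0.975900+0.933900+0.913900+0.900100+0.859100))/(1+1871/53958) = 8129/10000 ≈ 0.812900
step 7 [3.5y] swap r/2=2097/61861: DF=(1 − 2097/61861·(0.975900+0.933900+0.913900+0.900100+0.859100+0.812900))/(1+2097/61861) = 7903/10000 ≈ 0.790300
step 8 [4y] swap r/2=2285/69576: DF=(1 − 2285/69576·(0.975900+0.933900+0.913900+0.900100+0.859100+0.812900+0.790300))/(1+2285/69576) = 1543/2000 ≈ 0.771500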